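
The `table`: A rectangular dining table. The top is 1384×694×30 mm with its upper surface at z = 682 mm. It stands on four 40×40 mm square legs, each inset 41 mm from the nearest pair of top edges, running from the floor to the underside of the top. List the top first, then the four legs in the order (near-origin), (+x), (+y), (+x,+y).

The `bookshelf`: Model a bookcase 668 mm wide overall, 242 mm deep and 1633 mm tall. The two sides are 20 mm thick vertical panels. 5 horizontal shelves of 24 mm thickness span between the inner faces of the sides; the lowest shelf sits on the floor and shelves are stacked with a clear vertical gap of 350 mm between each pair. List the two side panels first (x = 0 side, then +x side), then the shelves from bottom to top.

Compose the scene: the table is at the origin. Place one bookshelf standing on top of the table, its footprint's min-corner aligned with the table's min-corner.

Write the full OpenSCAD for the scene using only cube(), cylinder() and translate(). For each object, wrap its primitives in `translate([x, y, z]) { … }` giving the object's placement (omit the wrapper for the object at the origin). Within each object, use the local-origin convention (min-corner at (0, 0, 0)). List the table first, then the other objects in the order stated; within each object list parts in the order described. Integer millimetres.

translate([0, 0, 652]) cube([1384, 694, 30]);
translate([41, 41, 0]) cube([40, 40, 652]);
translate([1303, 41, 0]) cube([40, 40, 652]);
translate([41, 613, 0]) cube([40, 40, 652]);
translate([1303, 613, 0]) cube([40, 40, 652]);
translate([0, 0, 682]) {
  cube([20, 242, 1633]);
  translate([648, 0, 0]) cube([20, 242, 1633]);
  translate([20, 0, 0]) cube([628, 242, 24]);
  translate([20, 0, 374]) cube([628, 242, 24]);
  translate([20, 0, 748]) cube([628, 242, 24]);
  translate([20, 0, 1122]) cube([628, 242, 24]);
  translate([20, 0, 1496]) cube([628, 242, 24]);
}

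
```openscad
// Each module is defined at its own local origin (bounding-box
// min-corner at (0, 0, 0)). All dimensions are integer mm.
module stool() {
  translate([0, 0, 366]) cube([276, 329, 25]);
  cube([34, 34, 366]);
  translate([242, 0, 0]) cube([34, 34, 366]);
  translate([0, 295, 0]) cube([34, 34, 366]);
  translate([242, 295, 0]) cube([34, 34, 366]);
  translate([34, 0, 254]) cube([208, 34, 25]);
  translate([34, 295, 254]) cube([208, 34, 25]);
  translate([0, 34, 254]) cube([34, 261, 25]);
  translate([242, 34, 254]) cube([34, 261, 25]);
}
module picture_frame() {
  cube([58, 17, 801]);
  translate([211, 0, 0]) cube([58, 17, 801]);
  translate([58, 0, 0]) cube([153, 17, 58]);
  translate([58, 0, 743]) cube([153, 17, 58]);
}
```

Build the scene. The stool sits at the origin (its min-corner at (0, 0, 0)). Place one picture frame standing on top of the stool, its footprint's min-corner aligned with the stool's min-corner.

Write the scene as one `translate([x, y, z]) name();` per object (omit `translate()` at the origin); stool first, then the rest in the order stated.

stool();
translate([0, 0, 391]) picture_frame();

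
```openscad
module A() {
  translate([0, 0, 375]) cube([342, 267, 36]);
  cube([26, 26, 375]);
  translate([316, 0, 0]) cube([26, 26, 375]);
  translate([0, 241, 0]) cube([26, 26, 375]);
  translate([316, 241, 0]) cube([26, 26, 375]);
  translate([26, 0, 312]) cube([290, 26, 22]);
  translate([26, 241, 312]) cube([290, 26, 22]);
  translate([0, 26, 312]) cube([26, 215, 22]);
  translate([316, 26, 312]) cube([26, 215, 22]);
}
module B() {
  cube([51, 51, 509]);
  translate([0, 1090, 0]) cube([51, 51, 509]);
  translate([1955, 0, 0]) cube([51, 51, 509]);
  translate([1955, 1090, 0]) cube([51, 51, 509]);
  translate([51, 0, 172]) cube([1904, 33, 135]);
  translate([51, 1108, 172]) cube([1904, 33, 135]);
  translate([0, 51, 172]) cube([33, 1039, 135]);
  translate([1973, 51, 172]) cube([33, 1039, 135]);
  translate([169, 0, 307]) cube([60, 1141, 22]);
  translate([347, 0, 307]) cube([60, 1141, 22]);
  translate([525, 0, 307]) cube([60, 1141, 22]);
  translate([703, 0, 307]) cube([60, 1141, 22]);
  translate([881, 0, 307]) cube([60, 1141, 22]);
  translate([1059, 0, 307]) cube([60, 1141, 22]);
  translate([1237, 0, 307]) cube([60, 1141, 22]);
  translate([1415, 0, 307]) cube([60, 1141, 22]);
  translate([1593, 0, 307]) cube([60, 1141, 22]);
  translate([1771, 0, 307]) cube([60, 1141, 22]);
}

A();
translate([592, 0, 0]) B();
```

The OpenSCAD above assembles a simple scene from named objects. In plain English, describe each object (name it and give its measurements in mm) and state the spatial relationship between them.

A is a four-legged stool. The seat is 342×267 mm, 36 mm thick, top at z = 411 mm. It stands on four square legs, each 26×26 mm in cross-section, from z = 0 to the seat underside, each flush with a corner of the seat. Four stretchers, 26 mm wide and 22 mm tall, connect adjacent legs with their undersides at z = 312 mm, each running between the inner faces of the legs it joins and aligned with the legs' outer faces on the other axis.

B is a bed frame 2006 mm long (x) by 1141 mm wide (y). Four 51×51 mm corner posts, 509 mm tall, at the corners of the footprint. Four rails of 33 mm thickness and 135 mm height run between adjacent posts with their undersides at z = 172 mm, their outer faces flush with the outside of the frame (the two x-running rails run between the posts' inner faces; the two y-running rails run between the posts' inner faces). 10 slats, each 60 mm wide (x) and 22 mm thick, lie across the top of the two x-running rails, running the full 1141 mm width of the frame in y; the slats are evenly spaced along x between the inner faces of the end posts with equal gaps (rounded down to the nearest mm) at the −x end and between each pair — any rounding remainder accumulates at the +x end.

The bed frame is on the floor beside the stool on its +x side.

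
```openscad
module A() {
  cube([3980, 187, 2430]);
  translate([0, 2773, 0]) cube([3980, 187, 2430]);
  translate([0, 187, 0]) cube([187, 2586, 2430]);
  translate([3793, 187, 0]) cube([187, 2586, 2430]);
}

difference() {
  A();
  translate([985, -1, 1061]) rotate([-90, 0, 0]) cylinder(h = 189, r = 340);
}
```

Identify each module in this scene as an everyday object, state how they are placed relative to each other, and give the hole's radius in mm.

A is a house frame. The house frame has a circular hole through its front wall. The hole's radius is 340 mm.

The subtracted cylinder has r = 340 mm.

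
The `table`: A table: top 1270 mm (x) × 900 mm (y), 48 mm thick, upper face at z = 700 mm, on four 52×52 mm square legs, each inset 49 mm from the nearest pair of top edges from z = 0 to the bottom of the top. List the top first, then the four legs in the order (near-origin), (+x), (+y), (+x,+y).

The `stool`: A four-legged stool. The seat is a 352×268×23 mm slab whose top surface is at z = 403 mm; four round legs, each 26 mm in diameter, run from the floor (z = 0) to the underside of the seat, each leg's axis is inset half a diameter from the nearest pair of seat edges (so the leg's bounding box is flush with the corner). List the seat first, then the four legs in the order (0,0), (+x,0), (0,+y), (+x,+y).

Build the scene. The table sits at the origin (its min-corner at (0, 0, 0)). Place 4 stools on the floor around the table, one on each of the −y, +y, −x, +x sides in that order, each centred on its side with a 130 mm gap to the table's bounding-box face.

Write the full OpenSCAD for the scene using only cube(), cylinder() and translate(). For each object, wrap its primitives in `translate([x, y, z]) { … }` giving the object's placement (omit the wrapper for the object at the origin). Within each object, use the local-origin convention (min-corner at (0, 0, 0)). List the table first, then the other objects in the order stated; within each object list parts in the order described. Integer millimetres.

translate([0, 0, 652]) cube([1270, 900, 48]);
translate([49, 49, 0]) cube([52, 52, 652]);
translate([1169, 49, 0]) cube([52, 52, 652]);
translate([49, 799, 0]) cube([52, 52, 652]);
translate([1169, 799, 0]) cube([52, 52, 652]);
translate([459, -398, 0]) {
  translate([0, 0, 380]) cube([352, 268, 23]);
  translate([13, 13, 0]) cylinder(h = 380, r = 13);
  translate([339, 13, 0]) cylinder(h = 380, r = 13);
  translate([13, 255, 0]) cylinder(h = 380, r = 13);
  translate([339, 255, 0]) cylinder(h = 380, r = 13);
}
translate([459, 1030, 0]) {
  translate([0, 0, 380]) cube([352, 268, 23]);
  translate([13, 13, 0]) cylinder(h = 380, r = 13);
  translate([339, 13, 0]) cylinder(h = 380, r = 13);
  translate([13, 255, 0]) cylinder(h = 380, r = 13);
  translate([339, 255, 0]) cylinder(h = 380, r = 13);
}
translate([-482, 316, 0]) {
  translate([0, 0, 380]) cube([352, 268, 23]);
  translate([13, 13, 0]) cylinder(h = 380, r = 13);
  translate([339, 13, 0]) cylinder(h = 380, r = 13);
  translate([13, 255, 0]) cylinder(h = 380, r = 13);
  translate([339, 255, 0]) cylinder(h = 380, r = 13);
}
translate([1400, 316, 0]) {
  translate([0, 0, 380]) cube([352, 268, 23]);
  translate([13, 13, 0]) cylinder(h = 380, r = 13);
  translate([339, 13, 0]) cylinder(h = 380, r = 13);
  translate([13, 255, 0]) cylinder(h = 380, r = 13);
  translate([339, 255, 0]) cylinder(h = 380, r = 13);
}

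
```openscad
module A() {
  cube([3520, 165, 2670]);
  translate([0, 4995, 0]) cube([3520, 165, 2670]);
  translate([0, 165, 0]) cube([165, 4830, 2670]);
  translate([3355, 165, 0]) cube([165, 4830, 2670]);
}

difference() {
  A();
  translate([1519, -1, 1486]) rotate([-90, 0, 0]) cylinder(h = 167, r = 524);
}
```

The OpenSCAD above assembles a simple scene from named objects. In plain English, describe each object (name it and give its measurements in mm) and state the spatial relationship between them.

A is the wall frame of a small rectangular building: four walls, each 2670 mm tall and 165 mm thick, enclosing a footprint 3520 mm (x) by 5160 mm (y) outside-to-outside, with no floor or roof. The front and back walls (the −y and +y sides) span the full width; the two side walls fit between them.

The house frame has a circular hole of radius 524 mm through its front wall, centred at (x = 1519, z = 1486).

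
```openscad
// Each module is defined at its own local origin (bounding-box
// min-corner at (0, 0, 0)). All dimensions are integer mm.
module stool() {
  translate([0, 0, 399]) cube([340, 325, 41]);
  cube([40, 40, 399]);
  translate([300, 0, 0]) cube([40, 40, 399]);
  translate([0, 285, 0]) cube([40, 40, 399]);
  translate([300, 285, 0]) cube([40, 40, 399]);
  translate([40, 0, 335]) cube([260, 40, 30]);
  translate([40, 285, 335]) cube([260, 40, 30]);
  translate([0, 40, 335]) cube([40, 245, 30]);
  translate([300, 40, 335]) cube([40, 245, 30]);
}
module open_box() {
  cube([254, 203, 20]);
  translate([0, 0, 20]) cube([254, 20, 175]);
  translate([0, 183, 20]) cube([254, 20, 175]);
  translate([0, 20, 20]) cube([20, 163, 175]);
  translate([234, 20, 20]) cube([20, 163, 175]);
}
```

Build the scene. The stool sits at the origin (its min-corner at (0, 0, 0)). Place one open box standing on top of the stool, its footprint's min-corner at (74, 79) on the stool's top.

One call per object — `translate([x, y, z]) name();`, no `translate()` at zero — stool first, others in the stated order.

stool();
translate([74, 79, 440]) open_box();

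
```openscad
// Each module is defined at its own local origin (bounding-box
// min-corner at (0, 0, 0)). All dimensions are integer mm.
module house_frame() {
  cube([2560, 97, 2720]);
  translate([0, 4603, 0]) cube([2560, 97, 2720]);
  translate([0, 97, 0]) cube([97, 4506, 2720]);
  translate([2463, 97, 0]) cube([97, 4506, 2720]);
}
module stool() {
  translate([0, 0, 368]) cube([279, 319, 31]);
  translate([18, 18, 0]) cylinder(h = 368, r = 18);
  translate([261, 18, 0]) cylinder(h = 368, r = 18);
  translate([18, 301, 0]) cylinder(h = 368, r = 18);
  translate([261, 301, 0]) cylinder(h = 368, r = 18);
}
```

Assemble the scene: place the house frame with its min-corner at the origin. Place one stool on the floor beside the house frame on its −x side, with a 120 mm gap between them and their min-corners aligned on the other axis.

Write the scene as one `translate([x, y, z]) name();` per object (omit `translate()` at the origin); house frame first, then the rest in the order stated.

house_frame();
translate([-399, 0, 0]) stool();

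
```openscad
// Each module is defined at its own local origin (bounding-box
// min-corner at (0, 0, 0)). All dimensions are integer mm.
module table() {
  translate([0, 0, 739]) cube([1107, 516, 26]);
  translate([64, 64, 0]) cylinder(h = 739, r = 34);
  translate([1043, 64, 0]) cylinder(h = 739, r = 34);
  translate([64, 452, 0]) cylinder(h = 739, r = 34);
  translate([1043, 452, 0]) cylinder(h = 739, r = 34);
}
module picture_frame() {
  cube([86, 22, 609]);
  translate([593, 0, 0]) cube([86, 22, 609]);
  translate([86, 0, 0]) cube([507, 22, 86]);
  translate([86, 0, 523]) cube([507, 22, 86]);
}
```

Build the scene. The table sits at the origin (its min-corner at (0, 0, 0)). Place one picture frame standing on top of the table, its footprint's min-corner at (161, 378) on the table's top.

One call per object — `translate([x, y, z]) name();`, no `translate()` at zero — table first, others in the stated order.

table();
translate([161, 378, 765]) picture_frame();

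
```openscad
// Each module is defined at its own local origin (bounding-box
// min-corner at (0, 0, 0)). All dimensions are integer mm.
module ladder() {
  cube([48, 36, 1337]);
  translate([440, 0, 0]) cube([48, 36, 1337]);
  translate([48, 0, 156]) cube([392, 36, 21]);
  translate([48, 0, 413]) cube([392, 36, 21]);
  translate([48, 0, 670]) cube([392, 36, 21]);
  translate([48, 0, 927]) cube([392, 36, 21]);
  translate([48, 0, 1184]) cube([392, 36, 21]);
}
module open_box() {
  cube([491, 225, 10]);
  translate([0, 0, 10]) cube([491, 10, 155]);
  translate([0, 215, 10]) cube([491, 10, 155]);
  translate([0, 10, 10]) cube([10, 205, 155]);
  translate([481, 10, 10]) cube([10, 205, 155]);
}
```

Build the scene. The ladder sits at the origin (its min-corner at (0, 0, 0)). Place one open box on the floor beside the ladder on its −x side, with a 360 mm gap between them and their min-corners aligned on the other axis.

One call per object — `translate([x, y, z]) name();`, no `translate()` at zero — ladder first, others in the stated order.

ladder();
translate([-851, 0, 0]) open_box();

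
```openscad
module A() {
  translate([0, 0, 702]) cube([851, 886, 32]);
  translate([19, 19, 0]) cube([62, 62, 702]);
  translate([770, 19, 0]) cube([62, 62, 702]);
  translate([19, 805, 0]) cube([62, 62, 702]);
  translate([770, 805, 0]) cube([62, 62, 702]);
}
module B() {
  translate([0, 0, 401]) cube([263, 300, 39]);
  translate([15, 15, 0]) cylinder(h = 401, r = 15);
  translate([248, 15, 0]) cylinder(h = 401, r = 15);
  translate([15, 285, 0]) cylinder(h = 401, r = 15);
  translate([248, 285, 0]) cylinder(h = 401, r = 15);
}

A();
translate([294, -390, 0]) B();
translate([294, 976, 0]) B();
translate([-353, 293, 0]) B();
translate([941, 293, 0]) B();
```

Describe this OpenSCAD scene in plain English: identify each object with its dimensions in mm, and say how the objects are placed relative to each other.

A is a rectangular dining table. The top is 851×886×32 mm with its upper surface at z = 734 mm. It stands on four 62×62 mm square legs, each inset 19 mm from the nearest pair of top edges, running from the floor to the underside of the top.

B is a simple wooden stool: a rectangular seat 263 mm (x) by 300 mm (y), 39 mm thick, top face at z = 440 mm, on four round legs, each 30 mm in diameter. The legs rest on z = 0, each leg's axis is inset half a diameter from the nearest pair of seat edges (so the leg's bounding box is flush with the corner).

Four stools sit around the table at the −y, +y, −x, +x sides.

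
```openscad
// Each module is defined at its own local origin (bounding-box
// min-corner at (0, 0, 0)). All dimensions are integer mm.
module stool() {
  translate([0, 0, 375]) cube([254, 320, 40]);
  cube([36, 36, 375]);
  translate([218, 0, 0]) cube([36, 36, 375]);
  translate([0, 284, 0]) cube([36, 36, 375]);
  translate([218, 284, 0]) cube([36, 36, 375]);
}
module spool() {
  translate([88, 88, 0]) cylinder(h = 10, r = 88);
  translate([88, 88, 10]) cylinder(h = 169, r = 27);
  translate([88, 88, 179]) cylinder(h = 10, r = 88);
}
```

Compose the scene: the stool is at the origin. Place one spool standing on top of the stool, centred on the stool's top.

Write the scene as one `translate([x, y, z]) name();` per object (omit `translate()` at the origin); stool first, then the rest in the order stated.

stool();
translate([39, 72, 415]) spool();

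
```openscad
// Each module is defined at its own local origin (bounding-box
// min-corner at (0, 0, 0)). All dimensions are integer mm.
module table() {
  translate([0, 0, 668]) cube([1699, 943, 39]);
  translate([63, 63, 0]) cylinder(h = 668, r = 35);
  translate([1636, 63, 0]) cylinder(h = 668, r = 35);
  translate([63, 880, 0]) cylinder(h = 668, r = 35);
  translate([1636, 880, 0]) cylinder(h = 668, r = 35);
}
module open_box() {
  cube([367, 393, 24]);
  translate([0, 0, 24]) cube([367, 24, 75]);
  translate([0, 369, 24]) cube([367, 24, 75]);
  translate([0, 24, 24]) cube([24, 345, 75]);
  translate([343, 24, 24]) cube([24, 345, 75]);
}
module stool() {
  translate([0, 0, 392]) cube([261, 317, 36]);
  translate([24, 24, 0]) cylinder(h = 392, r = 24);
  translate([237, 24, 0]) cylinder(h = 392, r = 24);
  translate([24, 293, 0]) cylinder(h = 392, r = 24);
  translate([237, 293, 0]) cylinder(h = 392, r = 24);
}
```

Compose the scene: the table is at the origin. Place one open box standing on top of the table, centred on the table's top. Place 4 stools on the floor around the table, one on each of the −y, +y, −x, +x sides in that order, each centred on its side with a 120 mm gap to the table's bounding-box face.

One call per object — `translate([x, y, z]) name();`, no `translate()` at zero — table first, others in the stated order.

table();
translate([666, 275, 707]) open_box();
translate([719, -437, 0]) stool();
translate([719, 1063, 0]) stool();
translate([-381, 313, 0]) stool();
translate([1819, 313, 0]) stool();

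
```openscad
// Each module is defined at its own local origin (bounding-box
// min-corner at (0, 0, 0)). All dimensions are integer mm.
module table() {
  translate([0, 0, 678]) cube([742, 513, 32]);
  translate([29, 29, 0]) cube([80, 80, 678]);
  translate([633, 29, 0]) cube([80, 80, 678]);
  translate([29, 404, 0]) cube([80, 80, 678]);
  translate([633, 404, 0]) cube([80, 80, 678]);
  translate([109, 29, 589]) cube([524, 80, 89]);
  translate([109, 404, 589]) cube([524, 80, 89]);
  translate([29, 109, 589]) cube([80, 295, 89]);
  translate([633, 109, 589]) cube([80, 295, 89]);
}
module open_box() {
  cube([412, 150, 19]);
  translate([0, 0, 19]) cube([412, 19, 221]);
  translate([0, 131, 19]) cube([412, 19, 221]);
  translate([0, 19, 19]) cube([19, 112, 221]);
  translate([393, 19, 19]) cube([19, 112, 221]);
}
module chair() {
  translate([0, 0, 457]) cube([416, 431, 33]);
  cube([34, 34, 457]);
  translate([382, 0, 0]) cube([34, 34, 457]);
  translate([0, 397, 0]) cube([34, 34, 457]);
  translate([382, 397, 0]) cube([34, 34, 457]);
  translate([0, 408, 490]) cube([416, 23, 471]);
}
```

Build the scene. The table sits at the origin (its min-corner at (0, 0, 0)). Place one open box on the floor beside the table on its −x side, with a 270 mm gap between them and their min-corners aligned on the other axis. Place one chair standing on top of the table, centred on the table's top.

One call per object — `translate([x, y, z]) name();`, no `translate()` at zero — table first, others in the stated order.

table();
translate([-682, 0, 0]) open_box();
translate([163, 41, 710]) chair();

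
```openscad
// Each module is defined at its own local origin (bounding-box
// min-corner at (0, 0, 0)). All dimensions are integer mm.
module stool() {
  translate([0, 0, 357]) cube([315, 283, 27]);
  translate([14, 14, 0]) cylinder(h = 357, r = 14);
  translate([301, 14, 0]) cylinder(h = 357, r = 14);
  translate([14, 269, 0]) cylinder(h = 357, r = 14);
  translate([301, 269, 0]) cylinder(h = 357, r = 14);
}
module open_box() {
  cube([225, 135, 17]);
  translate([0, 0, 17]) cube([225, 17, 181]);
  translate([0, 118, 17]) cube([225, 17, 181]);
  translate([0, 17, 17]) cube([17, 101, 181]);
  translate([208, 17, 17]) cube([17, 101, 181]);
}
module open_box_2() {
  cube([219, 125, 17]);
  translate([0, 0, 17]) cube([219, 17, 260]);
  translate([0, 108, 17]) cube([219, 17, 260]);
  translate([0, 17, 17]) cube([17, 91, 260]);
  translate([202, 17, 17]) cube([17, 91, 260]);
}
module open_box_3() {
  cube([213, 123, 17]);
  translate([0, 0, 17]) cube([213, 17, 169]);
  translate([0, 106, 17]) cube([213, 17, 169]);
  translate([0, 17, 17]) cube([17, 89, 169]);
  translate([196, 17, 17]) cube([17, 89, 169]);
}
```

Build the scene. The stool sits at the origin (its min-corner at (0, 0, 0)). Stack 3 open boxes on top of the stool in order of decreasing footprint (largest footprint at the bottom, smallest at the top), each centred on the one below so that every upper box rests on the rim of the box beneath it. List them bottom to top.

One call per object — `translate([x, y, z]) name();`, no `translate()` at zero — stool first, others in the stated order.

stool();
translate([45, 74, 384]) open_box();
translate([48, 79, 582]) open_box_2();
translate([51, 80, 859]) open_box_3();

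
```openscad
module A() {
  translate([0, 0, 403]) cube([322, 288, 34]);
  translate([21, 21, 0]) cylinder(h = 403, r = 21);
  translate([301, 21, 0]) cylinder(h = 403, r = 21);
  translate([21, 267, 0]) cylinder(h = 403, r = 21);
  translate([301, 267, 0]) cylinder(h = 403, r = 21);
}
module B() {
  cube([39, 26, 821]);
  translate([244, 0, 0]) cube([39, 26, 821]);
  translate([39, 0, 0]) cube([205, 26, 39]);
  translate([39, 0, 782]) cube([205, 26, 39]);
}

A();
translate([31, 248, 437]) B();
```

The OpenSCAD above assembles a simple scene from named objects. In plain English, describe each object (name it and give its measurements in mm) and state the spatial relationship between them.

A is a simple wooden stool: a rectangular seat 322 mm (x) by 288 mm (y), 34 mm thick, top face at z = 437 mm, on four round legs, each 42 mm in diameter. The legs rest on z = 0, each leg's axis is inset half a diameter from the nearest pair of seat edges (so the leg's bounding box is flush with the corner).

B is a picture frame with a 205×743 mm rectangular opening (x by z) and a uniform 39 mm border on every side. Frame depth is 26 mm along y. It is built from two vertical stiles running the full outside height and two horizontal rails spanning the gap between the stiles.

The picture frame is on top of the stool.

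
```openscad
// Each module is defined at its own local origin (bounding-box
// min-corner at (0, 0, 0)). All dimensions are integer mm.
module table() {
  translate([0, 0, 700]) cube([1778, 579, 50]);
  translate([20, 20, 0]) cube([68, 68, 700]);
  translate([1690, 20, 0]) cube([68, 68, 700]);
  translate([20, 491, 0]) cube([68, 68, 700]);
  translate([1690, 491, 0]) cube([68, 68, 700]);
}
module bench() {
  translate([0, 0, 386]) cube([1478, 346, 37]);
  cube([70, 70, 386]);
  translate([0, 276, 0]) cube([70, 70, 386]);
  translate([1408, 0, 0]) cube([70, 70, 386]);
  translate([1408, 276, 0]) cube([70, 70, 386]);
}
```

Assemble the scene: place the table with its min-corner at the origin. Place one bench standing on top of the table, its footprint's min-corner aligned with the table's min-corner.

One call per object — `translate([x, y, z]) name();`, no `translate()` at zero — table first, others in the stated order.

table();
translate([0, 0, 750]) bench();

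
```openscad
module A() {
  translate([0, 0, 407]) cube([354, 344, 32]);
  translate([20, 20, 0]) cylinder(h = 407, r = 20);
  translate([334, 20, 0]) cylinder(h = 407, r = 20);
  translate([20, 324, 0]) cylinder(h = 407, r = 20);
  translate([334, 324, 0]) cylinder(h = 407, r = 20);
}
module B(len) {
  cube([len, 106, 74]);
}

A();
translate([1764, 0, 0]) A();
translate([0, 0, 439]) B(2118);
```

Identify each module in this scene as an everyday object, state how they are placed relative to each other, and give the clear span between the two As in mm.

A is a stool. B is a beam. A beam spans the tops of two stools. The clear span between the two stools is 1410 mm.

Second stool starts at x = 1764; first ends at x = 354; clear span = 1764 − 354 = 1410 mm.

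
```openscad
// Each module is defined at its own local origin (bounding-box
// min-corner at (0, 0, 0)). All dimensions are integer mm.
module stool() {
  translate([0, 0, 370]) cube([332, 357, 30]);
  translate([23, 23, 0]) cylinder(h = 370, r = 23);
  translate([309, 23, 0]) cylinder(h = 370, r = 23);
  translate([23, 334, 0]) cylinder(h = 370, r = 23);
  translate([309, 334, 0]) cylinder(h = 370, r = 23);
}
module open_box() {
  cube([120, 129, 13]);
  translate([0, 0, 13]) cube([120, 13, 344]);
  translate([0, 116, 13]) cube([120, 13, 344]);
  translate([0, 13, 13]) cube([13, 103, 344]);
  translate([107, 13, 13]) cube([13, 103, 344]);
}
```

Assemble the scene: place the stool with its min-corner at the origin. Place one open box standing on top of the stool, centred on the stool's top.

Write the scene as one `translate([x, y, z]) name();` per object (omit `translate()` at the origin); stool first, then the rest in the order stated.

stool();
translate([106, 114, 400]) open_box();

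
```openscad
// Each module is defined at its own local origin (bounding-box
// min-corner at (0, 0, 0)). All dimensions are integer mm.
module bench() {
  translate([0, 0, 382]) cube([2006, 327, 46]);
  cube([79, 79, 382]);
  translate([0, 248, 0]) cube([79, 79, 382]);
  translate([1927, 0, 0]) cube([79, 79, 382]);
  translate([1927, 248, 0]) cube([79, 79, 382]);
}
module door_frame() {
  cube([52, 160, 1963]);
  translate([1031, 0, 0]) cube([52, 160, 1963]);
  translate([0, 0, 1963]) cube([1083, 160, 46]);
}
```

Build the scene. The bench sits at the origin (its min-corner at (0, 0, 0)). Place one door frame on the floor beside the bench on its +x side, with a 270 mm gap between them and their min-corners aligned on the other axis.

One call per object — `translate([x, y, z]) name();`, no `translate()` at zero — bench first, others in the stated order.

bench();
translate([2276, 0, 0]) door_frame();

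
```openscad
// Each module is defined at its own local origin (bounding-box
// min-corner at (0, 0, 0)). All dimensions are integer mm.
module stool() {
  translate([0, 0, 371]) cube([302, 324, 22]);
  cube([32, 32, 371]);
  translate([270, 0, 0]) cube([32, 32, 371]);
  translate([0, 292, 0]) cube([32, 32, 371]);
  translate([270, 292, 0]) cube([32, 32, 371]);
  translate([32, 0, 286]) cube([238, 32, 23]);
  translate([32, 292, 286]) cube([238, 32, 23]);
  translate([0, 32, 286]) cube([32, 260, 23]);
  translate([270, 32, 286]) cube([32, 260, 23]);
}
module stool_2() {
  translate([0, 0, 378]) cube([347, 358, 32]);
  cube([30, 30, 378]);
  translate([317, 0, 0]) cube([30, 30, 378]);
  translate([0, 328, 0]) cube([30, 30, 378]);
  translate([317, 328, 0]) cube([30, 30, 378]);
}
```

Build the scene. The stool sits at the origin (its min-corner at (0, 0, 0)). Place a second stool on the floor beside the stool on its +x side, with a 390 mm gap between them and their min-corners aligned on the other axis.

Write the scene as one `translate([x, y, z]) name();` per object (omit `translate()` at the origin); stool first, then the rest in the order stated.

stool();
translate([692, 0, 0]) stool_2();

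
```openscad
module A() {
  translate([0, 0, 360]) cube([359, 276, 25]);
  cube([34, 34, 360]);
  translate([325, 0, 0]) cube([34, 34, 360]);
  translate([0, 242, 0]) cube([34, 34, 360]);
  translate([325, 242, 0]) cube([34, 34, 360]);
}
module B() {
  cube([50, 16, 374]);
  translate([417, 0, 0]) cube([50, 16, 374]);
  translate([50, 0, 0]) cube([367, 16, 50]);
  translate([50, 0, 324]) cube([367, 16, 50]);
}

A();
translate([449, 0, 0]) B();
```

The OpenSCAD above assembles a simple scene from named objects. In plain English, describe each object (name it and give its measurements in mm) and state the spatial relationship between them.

A is a four-legged stool. The seat is a 359×276×25 mm slab whose top surface is at z = 385 mm; four square legs, each 34×34 mm in cross-section, run from the floor (z = 0) to the underside of the seat, each flush with a corner of the seat.

B is a picture frame with a 367×274 mm rectangular opening (x by z) and a uniform 50 mm border on every side. Frame depth is 16 mm along y. It is built from two vertical stiles running the full outside height and two horizontal rails spanning the gap between the stiles.

The picture frame is on the floor beside the stool on its +x side.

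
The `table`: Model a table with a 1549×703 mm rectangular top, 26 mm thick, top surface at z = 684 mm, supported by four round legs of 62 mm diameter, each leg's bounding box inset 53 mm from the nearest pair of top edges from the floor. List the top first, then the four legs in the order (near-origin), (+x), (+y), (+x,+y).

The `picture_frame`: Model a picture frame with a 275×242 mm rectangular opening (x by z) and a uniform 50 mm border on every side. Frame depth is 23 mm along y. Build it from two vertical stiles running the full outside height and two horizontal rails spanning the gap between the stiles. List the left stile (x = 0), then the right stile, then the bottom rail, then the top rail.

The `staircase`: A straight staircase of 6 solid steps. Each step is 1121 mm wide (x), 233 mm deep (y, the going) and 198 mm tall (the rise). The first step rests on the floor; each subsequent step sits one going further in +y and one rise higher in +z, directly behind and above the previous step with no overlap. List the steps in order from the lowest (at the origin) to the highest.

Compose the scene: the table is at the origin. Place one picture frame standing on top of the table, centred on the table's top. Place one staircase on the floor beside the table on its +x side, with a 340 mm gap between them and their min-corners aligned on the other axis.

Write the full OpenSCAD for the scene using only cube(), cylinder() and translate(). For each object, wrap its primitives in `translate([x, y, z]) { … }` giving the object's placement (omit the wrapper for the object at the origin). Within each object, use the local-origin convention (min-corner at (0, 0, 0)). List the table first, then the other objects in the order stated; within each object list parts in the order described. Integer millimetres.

translate([0, 0, 658]) cube([1549, 703, 26]);
translate([84, 84, 0]) cylinder(h = 658, r = 31);
translate([1465, 84, 0]) cylinder(h = 658, r = 31);
translate([84, 619, 0]) cylinder(h = 658, r = 31);
translate([1465, 619, 0]) cylinder(h = 658, r = 31);
translate([587, 340, 684]) {
  cube([50, 23, 342]);
  translate([325, 0, 0]) cube([50, 23, 342]);
  translate([50, 0, 0]) cube([275, 23, 50]);
  translate([50, 0, 292]) cube([275, 23, 50]);
}
translate([1889, 0, 0]) {
  cube([1121, 233, 198]);
  translate([0, 233, 198]) cube([1121, 233, 198]);
  translate([0, 466, 396]) cube([1121, 233, 198]);
  translate([0, 699, 594]) cube([1121, 233, 198]);
  translate([0, 932, 792]) cube([1121, 233, 198]);
  translate([0, 1165, 990]) cube([1121, 233, 198]);
}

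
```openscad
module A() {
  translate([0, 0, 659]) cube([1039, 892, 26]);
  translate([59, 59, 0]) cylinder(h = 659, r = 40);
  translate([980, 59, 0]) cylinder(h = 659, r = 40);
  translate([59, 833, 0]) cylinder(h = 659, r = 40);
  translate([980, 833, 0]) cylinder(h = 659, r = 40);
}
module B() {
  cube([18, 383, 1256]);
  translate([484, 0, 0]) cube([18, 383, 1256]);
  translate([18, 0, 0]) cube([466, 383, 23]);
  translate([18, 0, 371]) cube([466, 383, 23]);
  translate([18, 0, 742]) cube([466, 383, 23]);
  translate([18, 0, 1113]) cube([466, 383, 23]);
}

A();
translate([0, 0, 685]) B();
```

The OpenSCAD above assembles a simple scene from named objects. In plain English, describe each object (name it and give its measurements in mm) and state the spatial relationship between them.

A is a table: top 1039 mm (x) × 892 mm (y), 26 mm thick, upper face at z = 685 mm, on four round legs of 80 mm diameter, each leg's bounding box inset 19 mm from the nearest pair of top edges, running from z = 0 to the bottom of the top.

B is a bookshelf 502 mm wide overall, 383 mm deep and 1256 mm tall. The two sides are 18 mm thick vertical panels. 4 horizontal shelves of 23 mm thickness span between the inner faces of the sides; the lowest shelf sits on the floor and shelves are stacked with a clear vertical gap of 348 mm between each pair.

The bookshelf is on top of the table.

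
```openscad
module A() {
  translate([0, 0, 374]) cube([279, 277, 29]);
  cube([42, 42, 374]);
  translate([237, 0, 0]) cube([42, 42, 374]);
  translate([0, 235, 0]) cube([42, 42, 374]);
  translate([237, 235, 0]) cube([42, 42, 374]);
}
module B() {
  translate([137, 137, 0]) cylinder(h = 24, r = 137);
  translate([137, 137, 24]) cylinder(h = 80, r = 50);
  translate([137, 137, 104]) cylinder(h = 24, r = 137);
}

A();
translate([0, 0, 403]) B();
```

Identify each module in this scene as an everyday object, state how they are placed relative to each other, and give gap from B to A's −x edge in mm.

A is a stool. B is a spool. The spool is on top of the stool. The gap from the spool to the stool's −x edge is 0 mm.

The spool's min-x is at 0; the stool's min-x is 0; gap = 0 mm.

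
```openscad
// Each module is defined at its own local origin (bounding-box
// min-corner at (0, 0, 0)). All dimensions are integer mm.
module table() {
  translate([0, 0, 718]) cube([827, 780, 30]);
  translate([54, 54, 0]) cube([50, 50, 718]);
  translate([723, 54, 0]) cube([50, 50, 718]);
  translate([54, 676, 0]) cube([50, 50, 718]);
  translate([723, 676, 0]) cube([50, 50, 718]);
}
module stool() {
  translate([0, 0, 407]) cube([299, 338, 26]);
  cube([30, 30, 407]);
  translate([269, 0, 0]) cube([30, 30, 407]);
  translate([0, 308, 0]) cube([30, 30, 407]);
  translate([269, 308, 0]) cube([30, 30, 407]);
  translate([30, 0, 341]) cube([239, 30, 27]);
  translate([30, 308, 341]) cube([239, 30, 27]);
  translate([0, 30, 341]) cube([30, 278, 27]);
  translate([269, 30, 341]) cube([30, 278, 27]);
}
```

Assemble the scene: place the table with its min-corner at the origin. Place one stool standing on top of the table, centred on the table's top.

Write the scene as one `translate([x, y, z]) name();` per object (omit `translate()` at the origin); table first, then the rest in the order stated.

table();
translate([264, 221, 748]) stool();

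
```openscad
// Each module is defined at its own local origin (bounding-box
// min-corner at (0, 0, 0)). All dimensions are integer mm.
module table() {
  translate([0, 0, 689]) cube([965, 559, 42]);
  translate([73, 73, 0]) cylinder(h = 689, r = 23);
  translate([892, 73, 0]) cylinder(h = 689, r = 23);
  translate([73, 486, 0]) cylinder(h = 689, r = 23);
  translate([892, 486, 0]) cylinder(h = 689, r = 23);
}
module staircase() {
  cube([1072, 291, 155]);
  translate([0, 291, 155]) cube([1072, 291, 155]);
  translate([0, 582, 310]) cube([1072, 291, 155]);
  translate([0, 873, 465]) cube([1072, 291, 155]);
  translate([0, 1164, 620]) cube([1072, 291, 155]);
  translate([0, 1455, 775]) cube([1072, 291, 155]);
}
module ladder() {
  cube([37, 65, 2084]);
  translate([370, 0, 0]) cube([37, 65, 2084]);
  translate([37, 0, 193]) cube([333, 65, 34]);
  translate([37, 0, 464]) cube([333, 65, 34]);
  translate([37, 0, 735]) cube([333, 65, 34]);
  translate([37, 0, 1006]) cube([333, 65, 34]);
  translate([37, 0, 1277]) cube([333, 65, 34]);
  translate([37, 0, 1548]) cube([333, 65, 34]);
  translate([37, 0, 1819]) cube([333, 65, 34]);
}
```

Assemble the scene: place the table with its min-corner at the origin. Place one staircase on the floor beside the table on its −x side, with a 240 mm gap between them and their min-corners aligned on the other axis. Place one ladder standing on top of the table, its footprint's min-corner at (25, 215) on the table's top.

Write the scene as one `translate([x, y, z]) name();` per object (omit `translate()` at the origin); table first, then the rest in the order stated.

table();
translate([-1312, 0, 0]) staircase();
translate([25, 215, 731]) ladder();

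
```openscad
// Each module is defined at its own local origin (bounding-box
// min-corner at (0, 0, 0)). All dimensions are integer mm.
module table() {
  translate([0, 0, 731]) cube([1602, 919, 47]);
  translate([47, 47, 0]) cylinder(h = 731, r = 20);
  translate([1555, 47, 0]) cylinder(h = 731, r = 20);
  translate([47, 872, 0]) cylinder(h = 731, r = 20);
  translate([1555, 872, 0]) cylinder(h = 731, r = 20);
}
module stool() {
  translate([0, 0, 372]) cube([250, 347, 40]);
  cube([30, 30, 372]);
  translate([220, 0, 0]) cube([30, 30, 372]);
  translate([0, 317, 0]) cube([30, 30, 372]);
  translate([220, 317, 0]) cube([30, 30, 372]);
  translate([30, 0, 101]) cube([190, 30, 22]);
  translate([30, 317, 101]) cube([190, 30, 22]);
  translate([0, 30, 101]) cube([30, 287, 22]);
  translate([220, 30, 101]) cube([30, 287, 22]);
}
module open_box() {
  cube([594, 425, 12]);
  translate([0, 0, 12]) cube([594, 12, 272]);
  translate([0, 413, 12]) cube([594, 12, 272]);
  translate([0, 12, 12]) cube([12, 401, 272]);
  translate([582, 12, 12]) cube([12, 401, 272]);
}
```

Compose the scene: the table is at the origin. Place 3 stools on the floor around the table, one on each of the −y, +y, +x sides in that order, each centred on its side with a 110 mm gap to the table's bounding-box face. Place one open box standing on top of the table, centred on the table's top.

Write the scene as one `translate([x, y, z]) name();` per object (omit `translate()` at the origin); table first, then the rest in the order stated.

table();
translate([676, -457, 0]) stool();
translate([676, 1029, 0]) stool();
translate([1712, 286, 0]) stool();
translate([504, 247, 778]) open_box();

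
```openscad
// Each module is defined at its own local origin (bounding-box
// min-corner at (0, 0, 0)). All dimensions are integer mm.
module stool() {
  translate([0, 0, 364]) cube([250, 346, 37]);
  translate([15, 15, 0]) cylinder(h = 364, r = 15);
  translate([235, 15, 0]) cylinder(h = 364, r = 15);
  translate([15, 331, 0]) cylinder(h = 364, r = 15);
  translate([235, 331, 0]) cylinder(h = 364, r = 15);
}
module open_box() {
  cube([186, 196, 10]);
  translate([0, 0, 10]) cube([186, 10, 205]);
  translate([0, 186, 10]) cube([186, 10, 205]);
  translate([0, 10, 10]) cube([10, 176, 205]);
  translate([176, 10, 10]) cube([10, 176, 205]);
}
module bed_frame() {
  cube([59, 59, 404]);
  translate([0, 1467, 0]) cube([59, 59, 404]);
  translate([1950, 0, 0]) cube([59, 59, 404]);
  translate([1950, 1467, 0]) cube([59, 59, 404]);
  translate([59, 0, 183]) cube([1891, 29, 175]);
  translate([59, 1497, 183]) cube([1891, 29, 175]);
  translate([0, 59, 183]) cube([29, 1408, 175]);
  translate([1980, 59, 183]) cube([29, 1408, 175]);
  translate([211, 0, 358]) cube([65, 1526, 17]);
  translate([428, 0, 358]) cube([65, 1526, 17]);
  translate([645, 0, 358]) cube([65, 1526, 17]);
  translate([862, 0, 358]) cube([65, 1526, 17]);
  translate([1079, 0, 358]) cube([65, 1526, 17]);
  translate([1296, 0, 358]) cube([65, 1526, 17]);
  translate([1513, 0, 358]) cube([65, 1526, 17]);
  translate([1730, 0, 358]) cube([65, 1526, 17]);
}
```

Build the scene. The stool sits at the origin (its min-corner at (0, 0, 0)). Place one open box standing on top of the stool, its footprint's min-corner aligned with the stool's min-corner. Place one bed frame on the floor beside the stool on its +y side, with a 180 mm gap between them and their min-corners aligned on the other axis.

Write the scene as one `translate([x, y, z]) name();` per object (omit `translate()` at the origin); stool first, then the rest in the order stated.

stool();
translate([0, 0, 401]) open_box();
translate([0, 526, 0]) bed_frame();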